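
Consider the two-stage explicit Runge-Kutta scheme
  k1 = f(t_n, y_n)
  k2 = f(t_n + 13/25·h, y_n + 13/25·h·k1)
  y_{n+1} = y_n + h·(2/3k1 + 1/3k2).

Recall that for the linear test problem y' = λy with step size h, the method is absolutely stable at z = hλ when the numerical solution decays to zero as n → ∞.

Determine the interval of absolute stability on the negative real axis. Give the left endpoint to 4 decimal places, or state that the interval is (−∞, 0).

Set f=λy, z=hλ:
  k1=λy_n ⇒ h·k1=z·y_n;  k2=λ(1+13/25z)y_n ⇒ h·k2=z(1+13/25z)y_n
  y_{n+1}/y_n = 1 + 2/3z + 1/3z(1+13/25z) = 1 + z + 13/75z²
  R(z) = 1 + z + 13/75z².

Need |R(x)|<1, x<0.
x=-1.37: |R|=0.0447
R=1: x+13/75x²=0 ⇒ x=−75/13=-5.7692; min R=1−1/(4·13/75)=-0.4423>−1
Confirm numerically:
  x=-4.515: |R|=0.01844 <1
  x=-4.441: |R|=0.02244 <1
  x=-4.287: |R|=0.10142 <1
  x=-3.186: |R|=0.42656 <1
  x=-6.290: |R|=1.56778 >1
  x=-6.045: |R|=1.28895 >1
  x=-5.860: |R|=1.09220 >1
Interval (-5.7692, 0).

(-5.7692, 0).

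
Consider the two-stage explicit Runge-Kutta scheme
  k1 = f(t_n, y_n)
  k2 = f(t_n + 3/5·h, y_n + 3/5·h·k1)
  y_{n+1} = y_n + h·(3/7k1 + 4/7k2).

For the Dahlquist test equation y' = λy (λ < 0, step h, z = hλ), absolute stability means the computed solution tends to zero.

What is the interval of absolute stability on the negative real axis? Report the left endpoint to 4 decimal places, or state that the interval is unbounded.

Set f=λy, z=hλ:
  k1=λy_n ⇒ h·k1=z·y_n;  k2=λ(1+3/5z)y_n ⇒ h·k2=z(1+3/5z)y_n
  y_{n+1}/y_n = 1 + 3/7z + 4/7z(1+3/5z) = 1 + z + 12/35z²
  Hence R(z) = 1 + z + 12/35z².

Need |R(x)|<1, x<0.
x=-0.96: |R|=0.3560
R=1: x+12/35x²=0 ⇒ x=−35/12=-2.9167; min R=1−1/(4·12/35)=0.2708>−1
Confirm numerically:
  x=-2.595: |R|=0.71381 <1
  x=-2.252: |R|=0.48680 <1
  x=-1.547: |R|=0.27353 <1
  x=-3.375: |R|=1.53036 >1
  x=-3.227: |R|=1.34335 >1
So |R|<1 on (-2.9167, 0).

(-2.9167, 0).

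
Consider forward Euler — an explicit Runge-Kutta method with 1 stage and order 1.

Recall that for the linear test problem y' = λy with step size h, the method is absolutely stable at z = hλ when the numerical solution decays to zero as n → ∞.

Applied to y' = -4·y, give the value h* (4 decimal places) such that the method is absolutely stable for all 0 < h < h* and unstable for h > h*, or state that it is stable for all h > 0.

(-2.0000,0); λ=-4 ⇒ h* = 0.5000.

On y'=λy, z=hλ:
  order 1, 1-stage ⇒ R(z)=1+z
  (e.g. R(-0.43)=0.57000, |R|=0.57000)

Solve |R(x)|<1 on ℝ⁻.
x=-0.43: |R|=0.5700
|R(-1.61)|=0.6100 |R(-1.49)|=0.4900 |R(-0.9)|=0.1000
Bisect:
  x_lo=-2.6877 |R|=1.6877  x_hi=-0.2083 |R|=0.7917
  mid=-1.44797 |R|=0.44797 →hi
  mid=-2.06781 |R|=1.06781 →lo
  mid=-1.75789 |R|=0.75789 →hi
  mid=-1.91285 |R|=0.91285 →hi
  mid=-1.99033 |R|=0.99033 →hi
  mid=-2.02907 |R|=1.02907 →lo
  mid=-2.00970 |R|=1.00970 →lo
  mid=-2.00002 |R|=1.00002 →lo
  ...
  [-2.00002,-1.99987] ⇒ x*=-2.0000
Stable set (-2.0000, 0).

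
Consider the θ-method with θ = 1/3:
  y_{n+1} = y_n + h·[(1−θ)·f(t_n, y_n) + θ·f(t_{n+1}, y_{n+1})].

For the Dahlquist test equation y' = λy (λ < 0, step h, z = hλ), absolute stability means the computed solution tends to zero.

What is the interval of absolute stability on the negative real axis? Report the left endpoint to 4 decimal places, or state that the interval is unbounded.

(-6.0000, 0).

On y'=λy, z=hλ:
  y_{n+1} = y_n + z·[2/3·y_n + 1/3·y_{n+1}] ⇒ (1 − 1/3z)y_{n+1} = (1 + 2/3z)y_n
  so R(z) = (1 + 2/3z)/(1 − 1/3z).

Solve |R(x)|<1 on ℝ⁻.
x=-1.77: |R|=0.1132
R=−1: 1+2/3x = −1+1/3x ⇒ -1/3x=2 ⇒ x=2/(-1/3)=-6.0000
Confirm numerically:
  x=-4.315: |R|=0.76965 <1
  x=-3.970: |R|=0.70875 <1
  x=-3.945: |R|=0.70410 <1
  x=-3.202: |R|=0.54886 <1
  x=-6.521: |R|=1.05472 >1
  x=-6.453: |R|=1.04792 >1
  x=-6.022: |R|=1.00244 >1
Interval (-6.0000, 0).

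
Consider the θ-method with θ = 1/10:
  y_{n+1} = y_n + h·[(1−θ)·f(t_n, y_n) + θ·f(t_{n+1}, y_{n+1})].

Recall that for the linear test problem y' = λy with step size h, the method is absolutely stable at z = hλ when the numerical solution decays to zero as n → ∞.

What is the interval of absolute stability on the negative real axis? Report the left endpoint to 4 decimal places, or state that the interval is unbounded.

z∈(-2.5000,0).

With y'=λy (z=hλ):
  y_{n+1} = y_n + z·[9/10·y_n + 1/10·y_{n+1}] ⇒ (1 − 1/10z)y_{n+1} = (1 + 9/10z)y_n
  Hence R(z) = (1 + 9/10z)/(1 − 1/10z).

Solve |R(x)|<1 on ℝ⁻.
x=-0.41: |R|=0.6061
R=−1: 1+9/10x = −1+1/10x ⇒ -4/5x=2 ⇒ x=2/(-4/5)=-2.5000
Confirm numerically:
  x=-2.258: |R|=0.84206 <1
  x=-1.829: |R|=0.54620 <1
  x=-1.640: |R|=0.40893 <1
  x=-1.578: |R|=0.36293 <1
  x=-2.982: |R|=1.29703 >1
  x=-2.892: |R|=1.24325 >1
  x=-2.605: |R|=1.06664 >1
Interval (-2.5000, 0).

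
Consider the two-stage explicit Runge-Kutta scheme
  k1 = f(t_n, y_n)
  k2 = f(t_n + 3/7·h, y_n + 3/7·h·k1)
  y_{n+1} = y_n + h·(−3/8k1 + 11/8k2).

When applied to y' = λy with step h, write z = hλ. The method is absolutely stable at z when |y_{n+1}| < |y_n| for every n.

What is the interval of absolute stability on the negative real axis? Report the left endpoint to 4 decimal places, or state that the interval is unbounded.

z∈(-1.6970,0).

On y'=λy, z=hλ:
  k1=λy_n ⇒ h·k1=z·y_n;  k2=λ(1+3/7z)y_n ⇒ h·k2=z(1+3/7z)y_n
  y_{n+1}/y_n = 1 − 3/8z + 11/8z(1+3/7z) = 1 + z + 33/56z²
  so R(z) = 1 + z + 33/56z².

Boundary: |R(x)|=1, x<0.
x=-0.37: |R|=0.7107
R=1: x+33/56x²=0 ⇒ x=−56/33=-1.6970; min R=1−1/(4·33/56)=0.5758>−1
Confirm numerically:
  x=-1.343: |R|=0.71986 <1
  x=-1.169: |R|=0.63629 <1
  x=-1.121: |R|=0.61952 <1
  x=-1.850: |R|=1.16683 >1
  x=-1.827: |R|=1.13999 >1
Stable set (-1.6970, 0).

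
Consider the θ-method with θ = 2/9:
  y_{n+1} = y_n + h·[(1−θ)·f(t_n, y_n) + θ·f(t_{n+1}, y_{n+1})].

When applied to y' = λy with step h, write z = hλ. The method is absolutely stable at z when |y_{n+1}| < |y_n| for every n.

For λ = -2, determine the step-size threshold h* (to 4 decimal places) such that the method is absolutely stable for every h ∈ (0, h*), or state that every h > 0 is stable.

On y'=λy, z=hλ:
  y_{n+1} = y_n + z·[7/9·y_n + 2/9·y_{n+1}] ⇒ (1 − 2/9z)y_{n+1} = (1 + 7/9z)y_n
  R(z) = (1 + 7/9z)/(1 − 2/9z).

Need |R(x)|<1, x<0.
x=-1.61: |R|=0.1858
R=−1: 1+7/9x = −1+2/9x ⇒ -5/9x=2 ⇒ x=2/(-5/9)=-3.6000
Confirm numerically:
  x=-3.548: |R|=0.98385 <1
  x=-2.189: |R|=0.47264 <1
  x=-2.003: |R|=0.38605 <1
  x=-4.062: |R|=1.13490 >1
  x=-3.896: |R|=1.08814 >1
  x=-3.892: |R|=1.08699 >1
Stable set (-3.6000, 0).

(-3.6000,0); λ=-2 ⇒ h* = (18/5)/2 = 1.8000.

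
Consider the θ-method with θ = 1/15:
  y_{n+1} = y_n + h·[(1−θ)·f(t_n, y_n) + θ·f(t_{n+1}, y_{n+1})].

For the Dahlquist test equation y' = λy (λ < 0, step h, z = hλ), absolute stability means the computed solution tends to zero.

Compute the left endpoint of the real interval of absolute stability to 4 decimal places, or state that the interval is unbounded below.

z* = -2.3077.

Test eqn y'=λy, z=hλ:
  y_{n+1} = y_n + z·[14/15·y_n + 1/15·y_{n+1}] ⇒ (1 − 1/15z)y_{n+1} = (1 + 14/15z)y_n
  Hence R(z) = (1 + 14/15z)/(1 − 1/15z).

Need |R(x)|<1, x<0.
x=-1.08: |R|=0.0075
R=−1: 1+14/15x = −1+1/15x ⇒ -13/15x=2 ⇒ x=2/(-13/15)=-2.3077
Confirm numerically:
  x=-2.283: |R|=0.98143 <1
  x=-2.119: |R|=0.85671 <1
  x=-1.623: |R|=0.46454 <1
  x=-1.277: |R|=0.17681 <1
  x=-2.905: |R|=1.43368 >1
  x=-2.765: |R|=1.33465 >1
  x=-2.461: |R|=1.11414 >1
So |R|<1 on (-2.3077, 0).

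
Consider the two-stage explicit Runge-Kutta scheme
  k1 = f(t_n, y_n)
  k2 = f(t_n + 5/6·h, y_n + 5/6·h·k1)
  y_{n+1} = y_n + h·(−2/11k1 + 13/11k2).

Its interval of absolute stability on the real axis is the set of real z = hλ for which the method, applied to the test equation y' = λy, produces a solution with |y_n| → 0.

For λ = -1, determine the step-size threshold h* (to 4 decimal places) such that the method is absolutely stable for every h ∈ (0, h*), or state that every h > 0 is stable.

Set f=λy, z=hλ:
  k1=λy_n ⇒ h·k1=z·y_n;  k2=λ(1+5/6z)y_n ⇒ h·k2=z(1+5/6z)y_n
  y_{n+1}/y_n = 1 − 2/11z + 13/11z(1+5/6z) = 1 + z + 65/66z²
  ⇒ R(z) = 1 + z + 65/66z².

Find x<0 with |R(x)|<1.
x=-1.64: |R|=2.0088
R=1: x+65/66x²=0 ⇒ x=−66/65=-1.0154; min R=1−1/(4·65/66)=0.7462>−1
Confirm numerically:
  x=-0.945: |R|=0.93449 <1
  x=-0.807: |R|=0.83438 <1
  x=-0.604: |R|=0.75529 <1
  x=-0.554: |R|=0.74827 <1
  x=-1.332: |R|=1.41534 >1
  x=-1.261: |R|=1.30503 >1
Stable set (-1.0154, 0).

(-1.0154,0); λ=-1 ⇒ h* = (66/65)/1 = 1.0154.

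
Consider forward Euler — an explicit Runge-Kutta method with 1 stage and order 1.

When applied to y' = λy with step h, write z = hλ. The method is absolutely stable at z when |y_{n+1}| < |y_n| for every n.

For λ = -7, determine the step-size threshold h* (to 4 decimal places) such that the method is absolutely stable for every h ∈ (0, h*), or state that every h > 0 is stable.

(-2.0000,0); λ=-7 ⇒ h* = 0.2857.

On y'=λy, z=hλ:
  order 1, 1-stage ⇒ R(z)=1+z
  (e.g. R(-1.74)=-0.74000, |R|=0.74000)

Need |R(x)|<1, x<0.
x=-1.74: |R|=0.7400
|R(-1.41)|=0.4100 |R(-0.97)|=0.0300 |R(-0.68)|=0.3200
Bisect:
  x_lo=-2.8176 |R|=1.8176  x_hi=-0.1269 |R|=0.8731
  mid=-1.47223 |R|=0.47223 →hi
  mid=-2.14490 |R|=1.14490 →lo
  mid=-1.80857 |R|=0.80857 →hi
  mid=-1.97673 |R|=0.97673 →hi
  mid=-2.06082 |R|=1.06082 →lo
  mid=-2.01878 |R|=1.01878 →lo
  mid=-1.99776 |R|=0.99776 →hi
  mid=-2.00827 |R|=1.00827 →lo
  mid=-2.00301 |R|=1.00301 →lo
  mid=-2.00038 |R|=1.00038 →lo
  ...
  [-2.00005,-1.99989] ⇒ x*=-2.0000
So |R|<1 on (-2.0000, 0).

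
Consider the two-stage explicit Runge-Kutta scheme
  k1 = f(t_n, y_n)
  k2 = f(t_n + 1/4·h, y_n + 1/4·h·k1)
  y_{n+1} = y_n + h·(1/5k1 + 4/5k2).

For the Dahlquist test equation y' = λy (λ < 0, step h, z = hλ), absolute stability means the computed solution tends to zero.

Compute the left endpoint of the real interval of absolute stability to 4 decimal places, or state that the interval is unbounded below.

With y'=λy (z=hλ):
  k1=λy_n ⇒ h·k1=z·y_n;  k2=λ(1+1/4z)y_n ⇒ h·k2=z(1+1/4z)y_n
  y_{n+1}/y_n = 1 + 1/5z + 4/5z(1+1/4z) = 1 + z + 1/5z²
  so R(z) = 1 + z + 1/5z².

Need |R(x)|<1, x<0.
x=-0.95: |R|=0.2305
R=1: x+1/5x²=0 ⇒ x=−5=-5.0000; min R=1−1/(4·1/5)=-0.2500>−1
Confirm numerically:
  x=-4.830: |R|=0.83578 <1
  x=-4.333: |R|=0.42198 <1
  x=-3.504: |R|=0.04840 <1
  x=-5.496: |R|=1.54520 >1
  x=-5.214: |R|=1.22316 >1
  x=-5.212: |R|=1.22099 >1
Stable set (-5.0000, 0).

left endpoint -5.0000.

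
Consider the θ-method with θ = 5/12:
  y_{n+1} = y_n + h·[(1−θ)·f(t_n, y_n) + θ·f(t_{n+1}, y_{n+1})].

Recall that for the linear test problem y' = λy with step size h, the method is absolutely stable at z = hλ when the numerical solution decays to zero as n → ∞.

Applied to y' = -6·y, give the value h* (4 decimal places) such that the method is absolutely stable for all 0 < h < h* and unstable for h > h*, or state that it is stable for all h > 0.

On y'=λy, z=hλ:
  y_{n+1} = y_n + z·[7/12·y_n + 5/12·y_{n+1}] ⇒ (1 − 5/12z)y_{n+1} = (1 + 7/12z)y_n
  ⇒ R(z) = (1 + 7/12z)/(1 − 5/12z).

Boundary: |R(x)|=1, x<0.
x=-0.73: |R|=0.4403
R=−1: 1+7/12x = −1+5/12x ⇒ -1/6x=2 ⇒ x=2/(-1/6)=-12.0000
Confirm numerically:
  x=-8.076: |R|=0.85017 <1
  x=-7.170: |R|=0.79812 <1
  x=-5.860: |R|=0.70266 <1
  x=-5.718: |R|=0.69047 <1
  x=-12.391: |R|=1.01057 >1
  x=-12.089: |R|=1.00246 >1
  x=-12.058: |R|=1.00160 >1
Interval (-12.0000, 0).

(-12.0000,0); λ=-6 ⇒ h* = (12)/6 = 2.0000.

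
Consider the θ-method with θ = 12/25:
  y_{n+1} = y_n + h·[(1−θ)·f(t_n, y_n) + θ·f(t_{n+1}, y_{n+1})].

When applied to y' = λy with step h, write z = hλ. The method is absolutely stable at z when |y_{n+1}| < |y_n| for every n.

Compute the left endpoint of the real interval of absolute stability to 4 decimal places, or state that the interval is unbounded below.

left endpoint -50.0000.

On y'=λy, z=hλ:
  y_{n+1} = y_n + z·[13/25·y_n + 12/25·y_{n+1}] ⇒ (1 − 12/25z)y_{n+1} = (1 + 13/25z)y_n
  so R(z) = (1 + 13/25z)/(1 − 12/25z).

Find x<0 with |R(x)|<1.
x=-1.68: |R|=0.0700
R=−1: 1+13/25x = −1+12/25x ⇒ -1/25x=2 ⇒ x=2/(-1/25)=-50.0000
Confirm numerically:
  x=-45.433: |R|=0.99199 <1
  x=-29.388: |R|=0.94542 <1
  x=-24.195: |R|=0.91817 <1
  x=-50.364: |R|=1.00058 >1
  x=-50.143: |R|=1.00023 >1
So |R|<1 on (-50.0000, 0).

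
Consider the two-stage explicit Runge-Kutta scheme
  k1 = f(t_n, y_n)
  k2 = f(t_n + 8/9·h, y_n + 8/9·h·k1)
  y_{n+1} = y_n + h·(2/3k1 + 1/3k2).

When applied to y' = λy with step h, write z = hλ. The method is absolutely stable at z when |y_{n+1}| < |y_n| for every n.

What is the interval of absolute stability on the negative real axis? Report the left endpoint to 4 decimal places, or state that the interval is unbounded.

z∈(-3.3750,0).

On y'=λy, z=hλ:
  k1=λy_n ⇒ h·k1=z·y_n;  k2=λ(1+8/9z)y_n ⇒ h·k2=z(1+8/9z)y_n
  y_{n+1}/y_n = 1 + 2/3z + 1/3z(1+8/9z) = 1 + z + 8/27z²
  ⇒ R(z) = 1 + z + 8/27z².

Find x<0 with |R(x)|<1.
x=-1.07: |R|=0.2692
R=1: x+8/27x²=0 ⇒ x=−27/8=-3.3750; min R=1−1/(4·8/27)=0.1562>−1
Confirm numerically:
  x=-2.298: |R|=0.26668 <1
  x=-1.932: |R|=0.17396 <1
  x=-1.667: |R|=0.15637 <1
  x=-1.617: |R|=0.15772 <1
  x=-3.536: |R|=1.16868 >1
  x=-3.462: |R|=1.08924 >1
Stable set (-3.3750, 0).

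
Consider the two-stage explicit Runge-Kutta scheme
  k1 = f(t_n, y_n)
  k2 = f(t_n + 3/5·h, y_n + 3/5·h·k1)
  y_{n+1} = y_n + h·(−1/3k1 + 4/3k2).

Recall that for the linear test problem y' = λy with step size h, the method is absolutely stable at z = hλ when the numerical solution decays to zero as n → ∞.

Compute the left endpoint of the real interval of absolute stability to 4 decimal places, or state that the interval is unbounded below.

Set f=λy, z=hλ:
  k1=λy_n ⇒ h·k1=z·y_n;  k2=λ(1+3/5z)y_n ⇒ h·k2=z(1+3/5z)y_n
  y_{n+1}/y_n = 1 − 1/3z + 4/3z(1+3/5z) = 1 + z + 4/5z²
  ⇒ R(z) = 1 + z + 4/5z².

Need |R(x)|<1, x<0.
x=-1.6: |R|=1.4480
R=1: x+4/5x²=0 ⇒ x=−5/4=-1.2500; min R=1−1/(4·4/5)=0.6875>−1
Confirm numerically:
  x=-1.171: |R|=0.92599 <1
  x=-1.062: |R|=0.84028 <1
  x=-0.956: |R|=0.77515 <1
  x=-1.559: |R|=1.38538 >1
  x=-1.298: |R|=1.04984 >1
Interval (-1.2500, 0).

z* = -1.2500.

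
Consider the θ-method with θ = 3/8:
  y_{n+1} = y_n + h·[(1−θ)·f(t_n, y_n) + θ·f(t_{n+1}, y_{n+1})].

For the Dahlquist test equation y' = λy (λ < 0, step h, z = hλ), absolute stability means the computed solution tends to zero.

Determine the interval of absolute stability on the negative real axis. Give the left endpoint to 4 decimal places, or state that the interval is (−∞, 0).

z∈(-8.0000,0).

Test eqn y'=λy, z=hλ:
  y_{n+1} = y_n + z·[5/8·y_n + 3/8·y_{n+1}] ⇒ (1 − 3/8z)y_{n+1} = (1 + 5/8z)y_n
  Hence R(z) = (1 + 5/8z)/(1 − 3/8z).

Find x<0 with |R(x)|<1.
x=-0.6: |R|=0.5102
R=−1: 1+5/8x = −1+3/8x ⇒ -1/4x=2 ⇒ x=2/(-1/4)=-8.0000
Confirm numerically:
  x=-7.430: |R|=0.96236 <1
  x=-7.217: |R|=0.94719 <1
  x=-7.113: |R|=0.93953 <1
  x=-4.107: |R|=0.61685 <1
  x=-8.525: |R|=1.03127 >1
  x=-8.366: |R|=1.02212 >1
  x=-8.242: |R|=1.01479 >1
Stable set (-8.0000, 0).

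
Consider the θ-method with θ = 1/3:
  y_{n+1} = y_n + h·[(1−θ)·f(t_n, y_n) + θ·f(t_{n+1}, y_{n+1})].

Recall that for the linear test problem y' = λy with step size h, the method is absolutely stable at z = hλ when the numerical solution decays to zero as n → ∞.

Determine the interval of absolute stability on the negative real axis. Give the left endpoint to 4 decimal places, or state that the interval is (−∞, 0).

z∈(-6.0000,0).

Set f=λy, z=hλ:
  y_{n+1} = y_n + z·[2/3·y_n + 1/3·y_{n+1}] ⇒ (1 − 1/3z)y_{n+1} = (1 + 2/3z)y_n
  ⇒ R(z) = (1 + 2/3z)/(1 − 1/3z).

Solve |R(x)|<1 on ℝ⁻.
x=-1.32: |R|=0.0833
R=−1: 1+2/3x = −1+1/3x ⇒ -1/3x=2 ⇒ x=2/(-1/3)=-6.0000
Confirm numerically:
  x=-5.497: |R|=0.94080 <1
  x=-5.488: |R|=0.93968 <1
  x=-3.643: |R|=0.64519 <1
  x=-2.914: |R|=0.47819 <1
  x=-6.499: |R|=1.05253 >1
  x=-6.126: |R|=1.01381 >1
So |R|<1 on (-6.0000, 0).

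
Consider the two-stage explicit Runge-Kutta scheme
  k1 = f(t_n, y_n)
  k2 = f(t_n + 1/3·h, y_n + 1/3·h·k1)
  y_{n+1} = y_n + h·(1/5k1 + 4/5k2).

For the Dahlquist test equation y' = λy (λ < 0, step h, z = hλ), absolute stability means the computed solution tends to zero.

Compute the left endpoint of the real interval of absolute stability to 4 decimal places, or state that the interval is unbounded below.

z* = -3.7500.

Test eqn y'=λy, z=hλ:
  k1=λy_n ⇒ h·k1=z·y_n;  k2=λ(1+1/3z)y_n ⇒ h·k2=z(1+1/3z)y_n
  y_{n+1}/y_n = 1 + 1/5z + 4/5z(1+1/3z) = 1 + z + 4/15z²
  so R(z) = 1 + z + 4/15z².

Solve |R(x)|<1 on ℝ⁻.
x=-0.5: |R|=0.5667
R=1: x+4/15x²=0 ⇒ x=−15/4=-3.7500; min R=1−1/(4·4/15)=0.0625>−1
Confirm numerically:
  x=-3.680: |R|=0.93131 <1
  x=-2.185: |R|=0.08813 <1
  x=-1.929: |R|=0.06328 <1
  x=-1.589: |R|=0.08431 <1
  x=-4.319: |R|=1.65534 >1
  x=-4.052: |R|=1.32632 >1
  x=-3.792: |R|=1.04247 >1
Stable set (-3.7500, 0).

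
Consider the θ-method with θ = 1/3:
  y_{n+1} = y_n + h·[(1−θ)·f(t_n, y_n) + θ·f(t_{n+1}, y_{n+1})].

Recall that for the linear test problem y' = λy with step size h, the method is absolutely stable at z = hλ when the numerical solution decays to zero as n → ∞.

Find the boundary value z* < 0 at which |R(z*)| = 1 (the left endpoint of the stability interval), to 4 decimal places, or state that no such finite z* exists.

With y'=λy (z=hλ):
  y_{n+1} = y_n + z·[2/3·y_n + 1/3·y_{n+1}] ⇒ (1 − 1/3z)y_{n+1} = (1 + 2/3z)y_n
  ⇒ R(z) = (1 + 2/3z)/(1 − 1/3z).

Solve |R(x)|<1 on ℝ⁻.
x=-1.06: |R|=0.2167
R=−1: 1+2/3x = −1+1/3x ⇒ -1/3x=2 ⇒ x=2/(-1/3)=-6.0000
Confirm numerically:
  x=-4.804: |R|=0.84675 <1
  x=-3.588: |R|=0.63388 <1
  x=-2.996: |R|=0.49900 <1
  x=-6.436: |R|=1.04621 >1
  x=-6.237: |R|=1.02566 >1
Stable set (-6.0000, 0).

left endpoint -6.0000.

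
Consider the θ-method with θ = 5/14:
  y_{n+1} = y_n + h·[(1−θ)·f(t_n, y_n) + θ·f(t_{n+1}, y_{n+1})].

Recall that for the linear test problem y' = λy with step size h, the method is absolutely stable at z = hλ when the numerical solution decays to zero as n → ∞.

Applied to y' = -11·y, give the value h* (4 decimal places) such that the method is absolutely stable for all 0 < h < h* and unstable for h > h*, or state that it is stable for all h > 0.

(-7.0000,0); λ=-11 ⇒ h* = (7)/11 = 0.6364.

On y'=λy, z=hλ:
  y_{n+1} = y_n + z·[9/14·y_n + 5/14·y_{n+1}] ⇒ (1 − 5/14z)y_{n+1} = (1 + 9/14z)y_n
  R(z) = (1 + 9/14z)/(1 − 5/14z).

Find x<0 with |R(x)|<1.
x=-0.66: |R|=0.4659
R=−1: 1+9/14x = −1+5/14x ⇒ -2/7x=2 ⇒ x=2/(-2/7)=-7.0000
Confirm numerically:
  x=-5.787: |R|=0.88699 <1
  x=-5.556: |R|=0.86175 <1
  x=-3.138: |R|=0.47969 <1
  x=-7.543: |R|=1.04200 >1
  x=-7.033: |R|=1.00268 >1
Stable set (-7.0000, 0).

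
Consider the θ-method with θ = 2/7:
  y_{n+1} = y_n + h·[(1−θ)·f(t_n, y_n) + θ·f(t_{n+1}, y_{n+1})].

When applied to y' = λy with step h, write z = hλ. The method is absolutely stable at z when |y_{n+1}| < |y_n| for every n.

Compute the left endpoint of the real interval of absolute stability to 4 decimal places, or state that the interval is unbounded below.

With y'=λy (z=hλ):
  y_{n+1} = y_n + z·[5/7·y_n + 2/7·y_{n+1}] ⇒ (1 − 2/7z)y_{n+1} = (1 + 5/7z)y_n
  so R(z) = (1 + 5/7z)/(1 − 2/7z).

Boundary: |R(x)|=1, x<0.
x=-0.86: |R|=0.3096
R=−1: 1+5/7x = −1+2/7x ⇒ -3/7x=2 ⇒ x=2/(-3/7)=-4.6667
Confirm numerically:
  x=-4.192: |R|=0.90744 <1
  x=-3.701: |R|=0.79885 <1
  x=-3.205: |R|=0.67301 <1
  x=-2.881: |R|=0.58024 <1
  x=-5.055: |R|=1.06809 >1
  x=-4.864: |R|=1.03539 >1
  x=-4.716: |R|=1.00901 >1
Interval (-4.6667, 0).

left endpoint -4.6667.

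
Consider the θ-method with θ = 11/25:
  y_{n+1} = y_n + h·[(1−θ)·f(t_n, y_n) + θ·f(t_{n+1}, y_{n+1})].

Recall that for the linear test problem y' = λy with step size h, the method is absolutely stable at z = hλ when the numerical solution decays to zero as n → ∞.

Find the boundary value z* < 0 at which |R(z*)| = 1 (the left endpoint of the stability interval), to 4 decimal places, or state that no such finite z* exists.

left endpoint -16.6667.

Set f=λy, z=hλ:
  y_{n+1} = y_n + z·[14/25·y_n + 11/25·y_{n+1}] ⇒ (1 − 11/25z)y_{n+1} = (1 + 14/25z)y_n
  so R(z) = (1 + 14/25z)/(1 − 11/25z).

Solve |R(x)|<1 on ℝ⁻.
x=-0.42: |R|=0.6455
R=−1: 1+14/25x = −1+11/25x ⇒ -3/25x=2 ⇒ x=2/(-3/25)=-16.6667
Confirm numerically:
  x=-12.120: |R|=0.91385 <1
  x=-11.839: |R|=0.90670 <1
  x=-11.487: |R|=0.89734 <1
  x=-9.224: |R|=0.82344 <1
  x=-17.233: |R|=1.00792 >1
  x=-17.002: |R|=1.00474 >1
  x=-16.925: |R|=1.00367 >1
Stable set (-16.6667, 0).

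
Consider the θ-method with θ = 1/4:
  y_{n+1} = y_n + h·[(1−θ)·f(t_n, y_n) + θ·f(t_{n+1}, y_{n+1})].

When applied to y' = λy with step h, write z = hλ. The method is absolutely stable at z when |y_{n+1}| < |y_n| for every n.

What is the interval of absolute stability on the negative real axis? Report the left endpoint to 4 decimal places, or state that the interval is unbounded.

With y'=λy (z=hλ):
  y_{n+1} = y_n + z·[3/4·y_n + 1/4·y_{n+1}] ⇒ (1 − 1/4z)y_{n+1} = (1 + 3/4z)y_n
  ⇒ R(z) = (1 + 3/4z)/(1 − 1/4z).

Boundary: |R(x)|=1, x<0.
x=-0.43: |R|=0.6117
R=−1: 1+3/4x = −1+1/4x ⇒ -1/2x=2 ⇒ x=2/(-1/2)=-4.0000
Confirm numerically:
  x=-3.028: |R|=0.72339 <1
  x=-2.396: |R|=0.49844 <1
  x=-2.007: |R|=0.33644 <1
  x=-4.562: |R|=1.13128 >1
  x=-4.291: |R|=1.07020 >1
Interval (-4.0000, 0).

(-4.0000, 0).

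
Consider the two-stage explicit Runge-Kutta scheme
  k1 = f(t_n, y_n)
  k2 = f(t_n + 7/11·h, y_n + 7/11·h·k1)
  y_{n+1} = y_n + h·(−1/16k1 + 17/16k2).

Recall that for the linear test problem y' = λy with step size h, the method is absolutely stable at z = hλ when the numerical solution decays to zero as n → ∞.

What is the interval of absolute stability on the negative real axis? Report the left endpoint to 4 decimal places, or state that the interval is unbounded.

z∈(-1.4790,0).

Set f=λy, z=hλ:
  k1=λy_n ⇒ h·k1=z·y_n;  k2=λ(1+7/11z)y_n ⇒ h·k2=z(1+7/11z)y_n
  y_{n+1}/y_n = 1 − 1/16z + 17/16z(1+7/11z) = 1 + z + 119/176z²
  Hence R(z) = 1 + z + 119/176z².

Boundary: |R(x)|=1, x<0.
x=-1.62: |R|=1.1545
R=1: x+119/176x²=0 ⇒ x=−176/119=-1.4790; min R=1−1/(4·119/176)=0.6303>−1
Confirm numerically:
  x=-1.359: |R|=0.88974 <1
  x=-1.302: |R|=0.84419 <1
  x=-1.277: |R|=0.82560 <1
  x=-1.000: |R|=0.67614 <1
  x=-1.919: |R|=1.57091 >1
  x=-1.632: |R|=1.16884 >1
So |R|<1 on (-1.4790, 0).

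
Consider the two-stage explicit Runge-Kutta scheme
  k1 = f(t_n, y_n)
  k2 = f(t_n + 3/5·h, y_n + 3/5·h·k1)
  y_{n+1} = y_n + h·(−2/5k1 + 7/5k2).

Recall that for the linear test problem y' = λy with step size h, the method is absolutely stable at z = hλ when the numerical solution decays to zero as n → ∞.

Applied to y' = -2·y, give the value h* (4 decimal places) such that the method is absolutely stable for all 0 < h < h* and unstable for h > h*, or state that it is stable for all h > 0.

With y'=λy (z=hλ):
  k1=λy_n ⇒ h·k1=z·y_n;  k2=λ(1+3/5z)y_n ⇒ h·k2=z(1+3/5z)y_n
  y_{n+1}/y_n = 1 − 2/5z + 7/5z(1+3/5z) = 1 + z + 21/25z²
  R(z) = 1 + z + 21/25z².

Solve |R(x)|<1 on ℝ⁻.
x=-1.34: |R|=1.1683
R=1: x+21/25x²=0 ⇒ x=−25/21=-1.1905; min R=1−1/(4·21/25)=0.7024>−1
Confirm numerically:
  x=-1.011: |R|=0.84758 <1
  x=-0.933: |R|=0.79821 <1
  x=-0.812: |R|=0.74185 <1
  x=-0.662: |R|=0.70612 <1
  x=-1.684: |R|=1.69812 >1
  x=-1.346: |R|=1.17584 >1
Stable set (-1.1905, 0).

(-1.1905,0); λ=-2 ⇒ h* = (25/21)/2 = 0.5952.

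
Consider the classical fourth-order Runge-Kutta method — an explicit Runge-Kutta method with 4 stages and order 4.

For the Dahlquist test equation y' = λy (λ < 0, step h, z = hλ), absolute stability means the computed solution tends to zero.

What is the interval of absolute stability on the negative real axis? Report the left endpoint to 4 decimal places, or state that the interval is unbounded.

z∈(-2.7853,0).

On y'=λy, z=hλ:
  order 4, 4-stage ⇒ R(z)=1+z+z^2/2+z^3/6+z^4/24
  (e.g. R(-1.37)=0.28667, |R|=0.28667)

Need |R(x)|<1, x<0.
x=-1.37: |R|=0.2867
|R(-2.27)|=0.4633 |R(-1.81)|=0.2870 |R(-0.75)|=0.4741
Bisect:
  x_lo=-3.6737 |R|=3.4003  x_hi=-0.2355 |R|=0.7902
  mid=-1.95460 |R|=0.31921 →hi
  mid=-2.81416 |R|=1.04439 →lo
  mid=-2.38438 |R|=0.54571 →hi
  mid=-2.59927 |R|=0.75389 →hi
  mid=-2.70671 |R|=0.88784 →hi
  mid=-2.76043 |R|=0.96316 →hi
  mid=-2.78729 |R|=1.00302 →lo
  ...
  [-2.78541,-2.78520] ⇒ x*=-2.7853
Stable set (-2.7853, 0).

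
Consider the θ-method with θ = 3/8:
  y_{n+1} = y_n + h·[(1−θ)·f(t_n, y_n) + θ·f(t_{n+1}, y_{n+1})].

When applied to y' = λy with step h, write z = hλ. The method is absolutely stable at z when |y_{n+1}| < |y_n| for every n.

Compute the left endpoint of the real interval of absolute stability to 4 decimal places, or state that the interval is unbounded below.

z* = -8.0000.

Test eqn y'=λy, z=hλ:
  y_{n+1} = y_n + z·[5/8·y_n + 3/8·y_{n+1}] ⇒ (1 − 3/8z)y_{n+1} = (1 + 5/8z)y_n
  ⇒ R(z) = (1 + 5/8z)/(1 − 3/8z).

Solve |R(x)|<1 on ℝ⁻.
x=-0.95: |R|=0.2995
R=−1: 1+5/8x = −1+3/8x ⇒ -1/4x=2 ⇒ x=2/(-1/4)=-8.0000
Confirm numerically:
  x=-7.685: |R|=0.97971 <1
  x=-7.230: |R|=0.94813 <1
  x=-6.593: |R|=0.89870 <1
  x=-3.940: |R|=0.59031 <1
  x=-8.509: |R|=1.03036 >1
  x=-8.366: |R|=1.02212 >1
  x=-8.200: |R|=1.01227 >1
Stable set (-8.0000, 0).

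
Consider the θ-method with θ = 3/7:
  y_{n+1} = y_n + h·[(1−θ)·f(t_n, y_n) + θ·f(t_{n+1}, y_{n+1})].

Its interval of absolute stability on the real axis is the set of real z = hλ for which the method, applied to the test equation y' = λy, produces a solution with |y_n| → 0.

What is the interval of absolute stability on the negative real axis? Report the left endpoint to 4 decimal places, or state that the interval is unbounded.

z∈(-14.0000,0).

On y'=λy, z=hλ:
  y_{n+1} = y_n + z·[4/7·y_n + 3/7·y_{n+1}] ⇒ (1 − 3/7z)y_{n+1} = (1 + 4/7z)y_n
  so R(z) = (1 + 4/7z)/(1 − 3/7z).

Need |R(x)|<1, x<0.
x=-0.73: |R|=0.4440
R=−1: 1+4/7x = −1+3/7x ⇒ -1/7x=2 ⇒ x=2/(-1/7)=-14.0000
Confirm numerically:
  x=-13.030: |R|=0.97895 <1
  x=-12.432: |R|=0.96460 <1
  x=-10.870: |R|=0.92098 <1
  x=-14.334: |R|=1.00668 >1
  x=-14.188: |R|=1.00379 >1
So |R|<1 on (-14.0000, 0).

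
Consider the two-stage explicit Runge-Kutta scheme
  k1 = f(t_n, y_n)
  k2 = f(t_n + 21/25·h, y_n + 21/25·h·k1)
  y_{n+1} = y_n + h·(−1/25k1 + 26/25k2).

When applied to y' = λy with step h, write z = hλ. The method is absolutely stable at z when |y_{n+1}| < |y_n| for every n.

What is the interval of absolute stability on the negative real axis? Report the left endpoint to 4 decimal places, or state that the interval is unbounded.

Test eqn y'=λy, z=hλ:
  k1=λy_n ⇒ h·k1=z·y_n;  k2=λ(1+21/25z)y_n ⇒ h·k2=z(1+21/25z)y_n
  y_{n+1}/y_n = 1 − 1/25z + 26/25z(1+21/25z) = 1 + z + 546/625z²
  ⇒ R(z) = 1 + z + 546/625z².

Boundary: |R(x)|=1, x<0.
x=-1.29: |R|=1.1638
R=1: x+546/625x²=0 ⇒ x=−625/546=-1.1447; min R=1−1/(4·546/625)=0.7138>−1
Confirm numerically:
  x=-0.765: |R|=0.74625 <1
  x=-0.718: |R|=0.73236 <1
  x=-0.598: |R|=0.71440 <1
  x=-1.445: |R|=1.37910 >1
  x=-1.322: |R|=1.20478 >1
  x=-1.165: |R|=1.02067 >1
Interval (-1.1447, 0).

z∈(-1.1447,0).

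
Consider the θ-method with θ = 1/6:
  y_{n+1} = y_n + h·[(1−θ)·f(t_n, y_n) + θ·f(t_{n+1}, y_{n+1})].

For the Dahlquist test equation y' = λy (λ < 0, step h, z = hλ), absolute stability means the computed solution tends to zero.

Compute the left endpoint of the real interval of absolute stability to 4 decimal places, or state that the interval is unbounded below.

On y'=λy, z=hλ:
  y_{n+1} = y_n + z·[5/6·y_n + 1/6·y_{n+1}] ⇒ (1 − 1/6z)y_{n+1} = (1 + 5/6z)y_n
  ⇒ R(z) = (1 + 5/6z)/(1 − 1/6z).

Find x<0 with |R(x)|<1.
x=-1: |R|=0.1429
R=−1: 1+5/6x = −1+1/6x ⇒ -2/3x=2 ⇒ x=2/(-2/3)=-3.0000
Confirm numerically:
  x=-2.955: |R|=0.97990 <1
  x=-1.661: |R|=0.30087 <1
  x=-1.552: |R|=0.23305 <1
  x=-3.483: |R|=1.20373 >1
  x=-3.369: |R|=1.15754 >1
  x=-3.160: |R|=1.06987 >1
Interval (-3.0000, 0).

left endpoint -3.0000.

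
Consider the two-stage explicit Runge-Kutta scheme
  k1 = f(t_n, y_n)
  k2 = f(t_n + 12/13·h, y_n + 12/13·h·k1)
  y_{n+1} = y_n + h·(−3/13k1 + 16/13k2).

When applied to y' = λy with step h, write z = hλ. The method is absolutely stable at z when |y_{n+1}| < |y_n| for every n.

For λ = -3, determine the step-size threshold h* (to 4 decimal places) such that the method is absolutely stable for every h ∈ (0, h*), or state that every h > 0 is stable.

Test eqn y'=λy, z=hλ:
  k1=λy_n ⇒ h·k1=z·y_n;  k2=λ(1+12/13z)y_n ⇒ h·k2=z(1+12/13z)y_n
  y_{n+1}/y_n = 1 − 3/13z + 16/13z(1+12/13z) = 1 + z + 192/169z²
  so R(z) = 1 + z + 192/169z².

Find x<0 with |R(x)|<1.
x=-0.5: |R|=0.7840
R=1: x+192/169x²=0 ⇒ x=−169/192=-0.8802; min R=1−1/(4·192/169)=0.7799>−1
Confirm numerically:
  x=-0.743: |R|=0.88418 <1
  x=-0.740: |R|=0.88213 <1
  x=-0.547: |R|=0.79293 <1
  x=-1.270: |R|=1.56241 >1
  x=-1.098: |R|=1.27168 >1
  x=-0.926: |R|=1.04817 >1
Interval (-0.8802, 0).

(-0.8802,0); λ=-3 ⇒ h* = (169/192)/3 = 0.2934.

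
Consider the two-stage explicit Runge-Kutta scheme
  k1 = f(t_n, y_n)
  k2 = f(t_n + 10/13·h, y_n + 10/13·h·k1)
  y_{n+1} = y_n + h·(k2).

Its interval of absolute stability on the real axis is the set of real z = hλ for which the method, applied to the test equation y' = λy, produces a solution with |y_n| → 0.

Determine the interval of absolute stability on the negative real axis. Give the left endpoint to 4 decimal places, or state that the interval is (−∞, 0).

With y'=λy (z=hλ):
  k1=λy_n ⇒ h·k1=z·y_n;  k2=λ(1+10/13z)y_n ⇒ h·k2=z(1+10/13z)y_n
  y_{n+1}/y_n = 1 + z(1+10/13z) = 1 + z + 10/13z²
  R(z) = 1 + z + 10/13z².

Find x<0 with |R(x)|<1.
x=-0.54: |R|=0.6843
R=1: x+10/13x²=0 ⇒ x=−13/10=-1.3000; min R=1−1/(4·10/13)=0.6750>−1
Confirm numerically:
  x=-1.063: |R|=0.80621 <1
  x=-0.860: |R|=0.70892 <1
  x=-0.632: |R|=0.67525 <1
  x=-0.522: |R|=0.68760 <1
  x=-1.894: |R|=1.86541 >1
  x=-1.883: |R|=1.84445 >1
  x=-1.756: |R|=1.61595 >1
Stable set (-1.3000, 0).

(-1.3000, 0).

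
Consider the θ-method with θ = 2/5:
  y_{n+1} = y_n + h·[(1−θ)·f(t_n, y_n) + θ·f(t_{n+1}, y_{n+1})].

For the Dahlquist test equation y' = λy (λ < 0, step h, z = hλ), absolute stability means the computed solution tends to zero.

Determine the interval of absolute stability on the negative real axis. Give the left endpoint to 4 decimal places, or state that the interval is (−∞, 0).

z∈(-10.0000,0).

Set f=λy, z=hλ:
  y_{n+1} = y_n + z·[3/5·y_n + 2/5·y_{n+1}] ⇒ (1 − 2/5z)y_{n+1} = (1 + 3/5z)y_n
  ⇒ R(z) = (1 + 3/5z)/(1 − 2/5z).

Boundary: |R(x)|=1, x<0.
x=-0.55: |R|=0.5492
R=−1: 1+3/5x = −1+2/5x ⇒ -1/5x=2 ⇒ x=2/(-1/5)=-10.0000
Confirm numerically:
  x=-8.891: |R|=0.95132 <1
  x=-8.858: |R|=0.94973 <1
  x=-7.359: |R|=0.86606 <1
  x=-5.976: |R|=0.76262 <1
  x=-10.227: |R|=1.00892 >1
  x=-10.088: |R|=1.00350 >1
  x=-10.061: |R|=1.00243 >1
Stable set (-10.0000, 0).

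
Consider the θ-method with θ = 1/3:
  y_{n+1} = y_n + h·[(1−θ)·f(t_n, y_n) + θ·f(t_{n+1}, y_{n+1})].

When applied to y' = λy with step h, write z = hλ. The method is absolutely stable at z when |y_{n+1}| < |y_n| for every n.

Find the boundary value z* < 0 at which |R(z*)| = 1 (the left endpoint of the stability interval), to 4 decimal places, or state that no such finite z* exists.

Set f=λy, z=hλ:
  y_{n+1} = y_n + z·[2/3·y_n + 1/3·y_{n+1}] ⇒ (1 − 1/3z)y_{n+1} = (1 + 2/3z)y_n
  so R(z) = (1 + 2/3z)/(1 − 1/3z).

Find x<0 with |R(x)|<1.
x=-1.44: |R|=0.0270
R=−1: 1+2/3x = −1+1/3x ⇒ -1/3x=2 ⇒ x=2/(-1/3)=-6.0000
Confirm numerically:
  x=-4.879: |R|=0.85772 <1
  x=-4.132: |R|=0.73808 <1
  x=-3.788: |R|=0.67413 <1
  x=-6.385: |R|=1.04102 >1
  x=-6.132: |R|=1.01445 >1
So |R|<1 on (-6.0000, 0).

left endpoint -6.0000.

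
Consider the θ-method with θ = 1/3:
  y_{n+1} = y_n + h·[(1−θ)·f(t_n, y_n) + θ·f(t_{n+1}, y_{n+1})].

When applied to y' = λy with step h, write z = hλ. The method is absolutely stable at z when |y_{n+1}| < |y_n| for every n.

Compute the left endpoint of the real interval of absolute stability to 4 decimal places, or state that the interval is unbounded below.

left endpoint -6.0000.

On y'=λy, z=hλ:
  y_{n+1} = y_n + z·[2/3·y_n + 1/3·y_{n+1}] ⇒ (1 − 1/3z)y_{n+1} = (1 + 2/3z)y_n
  ⇒ R(z) = (1 + 2/3z)/(1 − 1/3z).

Find x<0 with |R(x)|<1.
x=-0.74: |R|=0.4064
R=−1: 1+2/3x = −1+1/3x ⇒ -1/3x=2 ⇒ x=2/(-1/3)=-6.0000
Confirm numerically:
  x=-5.193: |R|=0.90150 <1
  x=-4.160: |R|=0.74302 <1
  x=-3.707: |R|=0.65812 <1
  x=-6.500: |R|=1.05263 >1
  x=-6.247: |R|=1.02671 >1
Stable set (-6.0000, 0).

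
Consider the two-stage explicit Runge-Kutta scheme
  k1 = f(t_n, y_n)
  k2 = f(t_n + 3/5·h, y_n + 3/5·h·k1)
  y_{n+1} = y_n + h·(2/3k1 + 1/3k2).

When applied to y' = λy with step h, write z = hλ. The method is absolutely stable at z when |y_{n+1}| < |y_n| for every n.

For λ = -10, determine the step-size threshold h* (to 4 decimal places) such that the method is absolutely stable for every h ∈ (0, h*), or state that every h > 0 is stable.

(-5.0000,0); λ=-10 ⇒ h* = (5)/10 = 0.5000.

Set f=λy, z=hλ:
  k1=λy_n ⇒ h·k1=z·y_n;  k2=λ(1+3/5z)y_n ⇒ h·k2=z(1+3/5z)y_n
  y_{n+1}/y_n = 1 + 2/3z + 1/3z(1+3/5z) = 1 + z + 1/5z²
  so R(z) = 1 + z + 1/5z².

Need |R(x)|<1, x<0.
x=-0.62: |R|=0.4569
R=1: x+1/5x²=0 ⇒ x=−5=-5.0000; min R=1−1/(4·1/5)=-0.2500>−1
Confirm numerically:
  x=-4.777: |R|=0.78695 <1
  x=-4.356: |R|=0.43895 <1
  x=-3.450: |R|=0.06950 <1
  x=-2.481: |R|=0.24993 <1
  x=-5.579: |R|=1.64605 >1
  x=-5.046: |R|=1.04642 >1
Stable set (-5.0000, 0).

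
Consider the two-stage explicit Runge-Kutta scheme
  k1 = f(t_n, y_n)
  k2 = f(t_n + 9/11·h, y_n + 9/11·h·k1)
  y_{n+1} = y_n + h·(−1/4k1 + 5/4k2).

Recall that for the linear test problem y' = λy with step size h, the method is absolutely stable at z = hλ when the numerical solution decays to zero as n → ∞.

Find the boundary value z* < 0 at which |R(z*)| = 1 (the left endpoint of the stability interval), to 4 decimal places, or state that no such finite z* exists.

Set f=λy, z=hλ:
  k1=λy_n ⇒ h·k1=z·y_n;  k2=λ(1+9/11z)y_n ⇒ h·k2=z(1+9/11z)y_n
  y_{n+1}/y_n = 1 − 1/4z + 5/4z(1+9/11z) = 1 + z + 45/44z²
  R(z) = 1 + z + 45/44z².

Need |R(x)|<1, x<0.
x=-1.51: |R|=1.8219
R=1: x+45/44x²=0 ⇒ x=−44/45=-0.9778; min R=1−1/(4·45/44)=0.7556>−1
Confirm numerically:
  x=-0.585: |R|=0.76500 <1
  x=-0.414: |R|=0.76129 <1
  x=-0.412: |R|=0.76160 <1
  x=-1.523: |R|=1.84925 >1
  x=-1.360: |R|=1.53164 >1
Stable set (-0.9778, 0).

left endpoint -0.9778.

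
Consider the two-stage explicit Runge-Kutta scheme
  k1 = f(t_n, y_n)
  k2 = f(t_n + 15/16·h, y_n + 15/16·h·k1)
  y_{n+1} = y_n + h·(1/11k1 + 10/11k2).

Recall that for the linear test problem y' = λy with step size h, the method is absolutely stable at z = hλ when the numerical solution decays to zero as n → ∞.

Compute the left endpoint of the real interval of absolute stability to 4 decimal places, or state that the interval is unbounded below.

With y'=λy (z=hλ):
  k1=λy_n ⇒ h·k1=z·y_n;  k2=λ(1+15/16z)y_n ⇒ h·k2=z(1+15/16z)y_n
  y_{n+1}/y_n = 1 + 1/11z + 10/11z(1+15/16z) = 1 + z + 75/88z²
  ⇒ R(z) = 1 + z + 75/88z².

Boundary: |R(x)|=1, x<0.
x=-0.34: |R|=0.7585
R=1: x+75/88x²=0 ⇒ x=−88/75=-1.1733; min R=1−1/(4·75/88)=0.7067>−1
Confirm numerically:
  x=-1.068: |R|=0.90412 <1
  x=-1.016: |R|=0.86376 <1
  x=-0.525: |R|=0.70991 <1
  x=-1.515: |R|=1.44116 >1
  x=-1.260: |R|=1.09307 >1
Stable set (-1.1733, 0).

left endpoint -1.1733.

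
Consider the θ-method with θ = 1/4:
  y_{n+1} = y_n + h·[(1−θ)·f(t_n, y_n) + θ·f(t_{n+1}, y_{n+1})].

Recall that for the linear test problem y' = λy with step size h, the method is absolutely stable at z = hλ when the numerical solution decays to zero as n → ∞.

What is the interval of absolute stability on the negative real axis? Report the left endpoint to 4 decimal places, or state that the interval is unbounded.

z∈(-4.0000,0).

Test eqn y'=λy, z=hλ:
  y_{n+1} = y_n + z·[3/4·y_n + 1/4·y_{n+1}] ⇒ (1 − 1/4z)y_{n+1} = (1 + 3/4z)y_n
  R(z) = (1 + 3/4z)/(1 − 1/4z).

Need |R(x)|<1, x<0.
x=-0.91: |R|=0.2587
R=−1: 1+3/4x = −1+1/4x ⇒ -1/2x=2 ⇒ x=2/(-1/2)=-4.0000
Confirm numerically:
  x=-3.681: |R|=0.91694 <1
  x=-2.481: |R|=0.53125 <1
  x=-2.200: |R|=0.41935 <1
  x=-4.489: |R|=1.11521 >1
  x=-4.473: |R|=1.11165 >1
  x=-4.048: |R|=1.01193 >1
So |R|<1 on (-4.0000, 0).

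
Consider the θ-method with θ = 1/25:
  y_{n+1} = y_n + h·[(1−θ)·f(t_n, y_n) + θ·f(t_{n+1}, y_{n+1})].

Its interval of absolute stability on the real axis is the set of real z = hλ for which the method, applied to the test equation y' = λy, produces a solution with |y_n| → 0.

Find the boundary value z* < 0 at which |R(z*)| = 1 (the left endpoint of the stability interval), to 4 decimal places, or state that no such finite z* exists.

Test eqn y'=λy, z=hλ:
  y_{n+1} = y_n + z·[24/25·y_n + 1/25·y_{n+1}] ⇒ (1 − 1/25z)y_{n+1} = (1 + 24/25z)y_n
  ⇒ R(z) = (1 + 24/25z)/(1 − 1/25z).

Boundary: |R(x)|=1, x<0.
x=-0.78: |R|=0.2436
R=−1: 1+24/25x = −1+1/25x ⇒ -23/25x=2 ⇒ x=2/(-23/25)=-2.1739
Confirm numerically:
  x=-2.124: |R|=0.95768 <1
  x=-1.985: |R|=0.83898 <1
  x=-1.443: |R|=0.36426 <1
  x=-1.415: |R|=0.33920 <1
  x=-2.548: |R|=1.31233 >1
  x=-2.403: |R|=1.19228 >1
Interval (-2.1739, 0).

left endpoint -2.1739.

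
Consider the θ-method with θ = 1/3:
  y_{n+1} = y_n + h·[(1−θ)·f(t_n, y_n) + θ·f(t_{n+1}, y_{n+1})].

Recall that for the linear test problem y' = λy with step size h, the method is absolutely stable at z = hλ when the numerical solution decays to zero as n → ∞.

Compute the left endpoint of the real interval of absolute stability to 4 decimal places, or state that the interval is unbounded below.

left endpoint -6.0000.

Test eqn y'=λy, z=hλ:
  y_{n+1} = y_n + z·[2/3·y_n + 1/3·y_{n+1}] ⇒ (1 − 1/3z)y_{n+1} = (1 + 2/3z)y_n
  R(z) = (1 + 2/3z)/(1 − 1/3z).

Find x<0 with |R(x)|<1.
x=-1.76: |R|=0.1092
R=−1: 1+2/3x = −1+1/3x ⇒ -1/3x=2 ⇒ x=2/(-1/3)=-6.0000
Confirm numerically:
  x=-5.721: |R|=0.96801 <1
  x=-5.498: |R|=0.94093 <1
  x=-4.586: |R|=0.81360 <1
  x=-2.806: |R|=0.44988 <1
  x=-6.414: |R|=1.04398 >1
  x=-6.127: |R|=1.01391 >1
Interval (-6.0000, 0).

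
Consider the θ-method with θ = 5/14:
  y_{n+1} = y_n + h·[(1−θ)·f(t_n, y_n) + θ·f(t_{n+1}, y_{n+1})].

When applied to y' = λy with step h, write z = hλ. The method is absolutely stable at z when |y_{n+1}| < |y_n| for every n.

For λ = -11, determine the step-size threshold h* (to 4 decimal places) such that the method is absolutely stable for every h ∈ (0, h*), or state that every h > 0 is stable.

(-7.0000,0); λ=-11 ⇒ h* = (7)/11 = 0.6364.

Test eqn y'=λy, z=hλ:
  y_{n+1} = y_n + z·[9/14·y_n + 5/14·y_{n+1}] ⇒ (1 − 5/14z)y_{n+1} = (1 + 9/14z)y_n
  Hence R(z) = (1 + 9/14z)/(1 − 5/14z).

Find x<0 with |R(x)|<1.
x=-0.93: |R|=0.3019
R=−1: 1+9/14x = −1+5/14x ⇒ -2/7x=2 ⇒ x=2/(-2/7)=-7.0000
Confirm numerically:
  x=-6.734: |R|=0.97768 <1
  x=-5.541: |R|=0.86006 <1
  x=-4.623: |R|=0.74382 <1
  x=-7.549: |R|=1.04244 >1
  x=-7.504: |R|=1.03913 >1
  x=-7.417: |R|=1.03265 >1
Interval (-7.0000, 0).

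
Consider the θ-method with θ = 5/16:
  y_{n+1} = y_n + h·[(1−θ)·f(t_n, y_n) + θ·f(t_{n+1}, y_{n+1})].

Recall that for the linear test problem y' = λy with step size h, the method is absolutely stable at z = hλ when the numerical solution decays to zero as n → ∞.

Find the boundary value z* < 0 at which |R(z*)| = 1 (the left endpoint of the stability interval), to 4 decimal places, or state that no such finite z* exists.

z* = -5.3333.

Test eqn y'=λy, z=hλ:
  y_{n+1} = y_n + z·[11/16·y_n + 5/16·y_{n+1}] ⇒ (1 − 5/16z)y_{n+1} = (1 + 11/16z)y_n
  Hence R(z) = (1 + 11/16z)/(1 − 5/16z).

Solve |R(x)|<1 on ℝ⁻.
x=-0.41: |R|=0.6366
R=−1: 1+11/16x = −1+5/16x ⇒ -3/8x=2 ⇒ x=2/(-3/8)=-5.3333
Confirm numerically:
  x=-5.080: |R|=0.96329 <1
  x=-5.063: |R|=0.96074 <1
  x=-2.680: |R|=0.45850 <1
  x=-5.624: |R|=1.03953 >1
  x=-5.612: |R|=1.03795 >1
So |R|<1 on (-5.3333, 0).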